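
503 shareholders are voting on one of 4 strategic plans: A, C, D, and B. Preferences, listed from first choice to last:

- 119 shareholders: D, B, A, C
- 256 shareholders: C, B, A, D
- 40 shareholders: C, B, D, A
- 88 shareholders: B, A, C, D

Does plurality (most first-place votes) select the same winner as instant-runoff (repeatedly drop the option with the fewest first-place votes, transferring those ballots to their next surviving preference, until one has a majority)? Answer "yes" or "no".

yes

Plurality — first-place votes: A 0, C 296, D 119, B 88. Winner: C.
Instant-runoff — R1 A 0, C 296, D 119, B 88 (C winner). Winner: C.
The two methods agree.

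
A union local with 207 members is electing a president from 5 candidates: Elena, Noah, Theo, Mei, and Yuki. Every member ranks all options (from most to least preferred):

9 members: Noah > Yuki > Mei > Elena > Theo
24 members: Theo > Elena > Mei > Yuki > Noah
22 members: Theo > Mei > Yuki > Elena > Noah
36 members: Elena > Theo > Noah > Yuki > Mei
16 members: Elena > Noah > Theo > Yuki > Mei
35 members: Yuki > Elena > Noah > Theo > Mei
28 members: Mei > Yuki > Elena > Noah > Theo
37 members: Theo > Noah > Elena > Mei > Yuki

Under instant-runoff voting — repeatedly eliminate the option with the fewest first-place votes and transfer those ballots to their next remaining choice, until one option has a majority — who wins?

Theo

Round 1: Elena 52, Noah 9, Theo 83, Mei 28, Yuki 35. Eliminate Noah.
Round 2: Elena 52, Theo 83, Mei 28, Yuki 44. Eliminate Mei.
Round 3: Elena 52, Theo 83, Yuki 72. Eliminate Elena.
Round 4: Theo 135, Yuki 72. Theo has a majority.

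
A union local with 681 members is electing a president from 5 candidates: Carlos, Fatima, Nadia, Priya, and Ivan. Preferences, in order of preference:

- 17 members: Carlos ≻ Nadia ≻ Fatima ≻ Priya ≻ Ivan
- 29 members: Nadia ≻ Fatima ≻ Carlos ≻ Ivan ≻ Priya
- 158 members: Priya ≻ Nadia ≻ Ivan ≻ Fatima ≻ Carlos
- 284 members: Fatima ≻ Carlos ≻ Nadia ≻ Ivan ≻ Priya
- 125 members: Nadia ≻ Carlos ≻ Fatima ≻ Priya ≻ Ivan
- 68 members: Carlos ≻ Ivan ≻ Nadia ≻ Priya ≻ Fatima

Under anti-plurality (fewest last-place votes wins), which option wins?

Nadia

Last-place votes: Carlos 158, Fatima 68, Nadia 0, Priya 313, Ivan 142.
Nadia is ranked last by the fewest voters, so Nadia wins.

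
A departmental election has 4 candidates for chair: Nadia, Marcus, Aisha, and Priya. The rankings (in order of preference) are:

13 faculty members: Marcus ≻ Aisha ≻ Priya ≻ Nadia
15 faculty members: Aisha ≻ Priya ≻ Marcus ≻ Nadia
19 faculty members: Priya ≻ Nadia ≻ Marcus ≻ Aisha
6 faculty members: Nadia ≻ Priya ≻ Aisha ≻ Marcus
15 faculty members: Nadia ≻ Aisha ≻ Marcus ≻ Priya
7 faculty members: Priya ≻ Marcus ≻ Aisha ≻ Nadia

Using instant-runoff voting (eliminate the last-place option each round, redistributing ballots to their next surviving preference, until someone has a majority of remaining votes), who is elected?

Aisha

Round 1: Nadia 21, Marcus 13, Aisha 15, Priya 26. Eliminate Marcus.
Round 2: Nadia 21, Aisha 28, Priya 26. Eliminate Nadia.
Round 3: Aisha 43, Priya 32. Aisha has a majority.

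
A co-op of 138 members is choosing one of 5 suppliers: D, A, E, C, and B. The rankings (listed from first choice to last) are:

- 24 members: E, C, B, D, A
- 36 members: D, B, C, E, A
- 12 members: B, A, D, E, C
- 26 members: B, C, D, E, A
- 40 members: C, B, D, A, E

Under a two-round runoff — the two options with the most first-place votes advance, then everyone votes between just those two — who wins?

B

Round 1 first-place votes: D 36, A 0, E 24, C 40, B 38.
C and B advance.
Runoff: C is preferred to B by 64 voters; B by 74.
B wins the runoff.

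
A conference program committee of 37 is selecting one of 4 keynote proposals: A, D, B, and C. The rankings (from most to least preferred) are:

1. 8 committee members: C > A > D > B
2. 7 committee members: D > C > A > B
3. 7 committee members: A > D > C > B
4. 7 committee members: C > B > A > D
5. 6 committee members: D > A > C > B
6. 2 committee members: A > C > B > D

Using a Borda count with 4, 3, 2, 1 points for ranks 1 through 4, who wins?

C

A: 8·3 + 7·2 + 7·4 + 7·2 + 6·3 + 2·4 = 106
D: 8·2 + 7·4 + 7·3 + 7·1 + 6·4 + 2·1 = 98
B: 8·1 + 7·1 + 7·1 + 7·3 + 6·1 + 2·2 = 53
C: 8·4 + 7·3 + 7·2 + 7·4 + 6·2 + 2·3 = 113
C has the highest Borda score (113).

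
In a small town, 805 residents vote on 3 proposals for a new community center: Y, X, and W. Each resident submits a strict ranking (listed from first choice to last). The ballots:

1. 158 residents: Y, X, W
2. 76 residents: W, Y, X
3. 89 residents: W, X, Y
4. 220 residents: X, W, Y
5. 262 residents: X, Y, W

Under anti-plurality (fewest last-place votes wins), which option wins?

X

Last-place votes: Y 309, X 76, W 420.
X is ranked last by the fewest voters, so X wins.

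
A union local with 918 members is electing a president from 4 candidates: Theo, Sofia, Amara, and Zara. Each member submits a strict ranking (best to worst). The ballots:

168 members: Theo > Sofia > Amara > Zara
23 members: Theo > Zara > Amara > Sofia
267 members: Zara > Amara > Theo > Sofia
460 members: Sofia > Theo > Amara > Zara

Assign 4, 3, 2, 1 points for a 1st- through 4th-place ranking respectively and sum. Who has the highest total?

Theo

Theo: 168·4 + 23·4 + 267·2 + 460·3 = 2678
Sofia: 168·3 + 23·1 + 267·1 + 460·4 = 2634
Amara: 168·2 + 23·2 + 267·3 + 460·2 = 2103
Zara: 168·1 + 23·3 + 267·4 + 460·1 = 1765
Theo has the highest Borda score (2678).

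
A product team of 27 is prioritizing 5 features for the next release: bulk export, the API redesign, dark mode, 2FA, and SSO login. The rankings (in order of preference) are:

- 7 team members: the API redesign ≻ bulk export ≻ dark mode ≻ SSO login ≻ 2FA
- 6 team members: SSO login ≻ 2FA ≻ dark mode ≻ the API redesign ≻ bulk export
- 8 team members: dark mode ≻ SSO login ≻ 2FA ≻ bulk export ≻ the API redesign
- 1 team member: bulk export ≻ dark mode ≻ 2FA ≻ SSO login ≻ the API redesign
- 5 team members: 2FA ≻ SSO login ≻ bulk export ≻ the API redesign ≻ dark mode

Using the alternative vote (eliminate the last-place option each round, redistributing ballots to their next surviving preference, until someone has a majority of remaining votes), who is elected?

Round 1: bulk export 1, the API redesign 7, dark mode 8, 2FA 5, SSO login 6. Eliminate bulk export.
Round 2: the API redesign 7, dark mode 9, 2FA 5, SSO login 6. Eliminate 2FA.
Round 3: the API redesign 7, dark mode 9, SSO login 11. Eliminate the API redesign.
Round 4: dark mode 16, SSO login 11. Dark mode has a majority.

dark mode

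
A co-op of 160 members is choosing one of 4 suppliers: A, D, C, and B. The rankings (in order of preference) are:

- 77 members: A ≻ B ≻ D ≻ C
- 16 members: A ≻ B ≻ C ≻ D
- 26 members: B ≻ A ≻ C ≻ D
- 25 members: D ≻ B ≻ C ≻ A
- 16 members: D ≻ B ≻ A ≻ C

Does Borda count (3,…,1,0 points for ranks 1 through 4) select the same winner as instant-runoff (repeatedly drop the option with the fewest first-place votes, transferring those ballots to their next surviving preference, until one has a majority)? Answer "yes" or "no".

Borda — scores: A 347, D 200, C 67, B 346. Winner: A.
Instant-runoff — R1 A 93, D 41, C 0, B 26 (A winner). Winner: A.
The two methods agree.

yes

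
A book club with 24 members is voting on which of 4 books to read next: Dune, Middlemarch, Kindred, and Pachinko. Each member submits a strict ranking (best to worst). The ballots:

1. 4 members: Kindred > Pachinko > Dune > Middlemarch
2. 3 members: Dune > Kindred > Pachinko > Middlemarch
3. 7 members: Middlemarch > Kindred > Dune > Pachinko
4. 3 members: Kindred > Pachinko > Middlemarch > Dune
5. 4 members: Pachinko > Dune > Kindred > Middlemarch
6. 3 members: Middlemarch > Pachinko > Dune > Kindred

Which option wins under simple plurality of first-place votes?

Middlemarch

First-place votes: Dune 3, Middlemarch 10, Kindred 7, Pachinko 4.
Middlemarch has the most first-place votes.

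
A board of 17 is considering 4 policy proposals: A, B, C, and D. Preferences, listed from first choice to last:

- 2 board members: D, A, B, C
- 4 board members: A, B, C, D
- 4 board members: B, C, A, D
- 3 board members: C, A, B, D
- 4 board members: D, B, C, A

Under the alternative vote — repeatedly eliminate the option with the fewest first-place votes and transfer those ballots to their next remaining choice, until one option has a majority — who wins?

A

Round 1: A 4, B 4, C 3, D 6. Eliminate C.
Round 2: A 7, B 4, D 6. Eliminate B.
Round 3: A 11, D 6. A has a majority.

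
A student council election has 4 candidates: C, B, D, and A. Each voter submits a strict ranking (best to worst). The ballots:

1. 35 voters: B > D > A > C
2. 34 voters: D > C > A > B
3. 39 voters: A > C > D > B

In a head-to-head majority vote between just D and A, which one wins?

D

Voters preferring D to A: 69; preferring A to D: 39.
D wins the head-to-head.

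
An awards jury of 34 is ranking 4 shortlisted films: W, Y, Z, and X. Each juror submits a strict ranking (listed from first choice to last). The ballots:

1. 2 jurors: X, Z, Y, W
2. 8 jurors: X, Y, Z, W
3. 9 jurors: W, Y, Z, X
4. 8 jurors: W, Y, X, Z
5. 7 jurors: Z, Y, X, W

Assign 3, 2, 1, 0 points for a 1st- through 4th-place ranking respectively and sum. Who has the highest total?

W: 2·0 + 8·0 + 9·3 + 8·3 + 7·0 = 51
Y: 2·1 + 8·2 + 9·2 + 8·2 + 7·2 = 66
Z: 2·2 + 8·1 + 9·1 + 8·0 + 7·3 = 42
X: 2·3 + 8·3 + 9·0 + 8·1 + 7·1 = 45
Y has the highest Borda score (66).

Y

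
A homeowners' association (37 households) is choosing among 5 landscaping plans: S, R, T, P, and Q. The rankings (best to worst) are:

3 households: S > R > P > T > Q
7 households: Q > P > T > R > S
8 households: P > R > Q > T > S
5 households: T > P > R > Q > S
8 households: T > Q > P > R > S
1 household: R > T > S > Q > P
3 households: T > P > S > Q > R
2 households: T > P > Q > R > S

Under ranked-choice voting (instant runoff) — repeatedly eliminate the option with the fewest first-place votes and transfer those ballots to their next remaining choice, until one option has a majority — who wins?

T

Round 1: S 3, R 1, T 18, P 8, Q 7. Eliminate R.
Round 2: S 3, T 19, P 8, Q 7. T has a majority.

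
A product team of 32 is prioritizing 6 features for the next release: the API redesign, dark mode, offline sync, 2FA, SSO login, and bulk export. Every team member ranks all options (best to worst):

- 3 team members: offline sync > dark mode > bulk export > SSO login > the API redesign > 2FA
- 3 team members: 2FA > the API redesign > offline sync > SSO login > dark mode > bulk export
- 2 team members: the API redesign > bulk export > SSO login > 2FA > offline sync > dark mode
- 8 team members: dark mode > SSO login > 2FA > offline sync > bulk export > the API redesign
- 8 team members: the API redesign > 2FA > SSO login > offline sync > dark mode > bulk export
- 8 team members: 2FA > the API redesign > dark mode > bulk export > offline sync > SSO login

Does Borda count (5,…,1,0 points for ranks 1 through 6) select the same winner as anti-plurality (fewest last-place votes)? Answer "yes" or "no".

no

Borda — scores: the API redesign 97, dark mode 87, offline sync 66, 2FA 115, SSO login 74, bulk export 41. Winner: 2FA.
Anti-plurality — last-place votes: the API redesign 8, dark mode 2, offline sync 0, 2FA 3, SSO login 8, bulk export 11. Winner: offline sync.
The two methods disagree.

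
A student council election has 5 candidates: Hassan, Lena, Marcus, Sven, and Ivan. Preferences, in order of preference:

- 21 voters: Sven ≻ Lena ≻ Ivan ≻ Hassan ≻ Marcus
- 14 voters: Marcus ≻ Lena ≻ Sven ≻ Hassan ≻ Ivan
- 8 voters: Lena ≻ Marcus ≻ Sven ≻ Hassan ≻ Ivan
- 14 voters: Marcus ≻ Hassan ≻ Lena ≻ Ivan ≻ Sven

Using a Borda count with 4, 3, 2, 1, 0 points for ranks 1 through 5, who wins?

Lena

Hassan: 21·1 + 14·1 + 8·1 + 14·3 = 85
Lena: 21·3 + 14·3 + 8·4 + 14·2 = 165
Marcus: 21·0 + 14·4 + 8·3 + 14·4 = 136
Sven: 21·4 + 14·2 + 8·2 + 14·0 = 128
Ivan: 21·2 + 14·0 + 8·0 + 14·1 = 56
Lena has the highest Borda score (165).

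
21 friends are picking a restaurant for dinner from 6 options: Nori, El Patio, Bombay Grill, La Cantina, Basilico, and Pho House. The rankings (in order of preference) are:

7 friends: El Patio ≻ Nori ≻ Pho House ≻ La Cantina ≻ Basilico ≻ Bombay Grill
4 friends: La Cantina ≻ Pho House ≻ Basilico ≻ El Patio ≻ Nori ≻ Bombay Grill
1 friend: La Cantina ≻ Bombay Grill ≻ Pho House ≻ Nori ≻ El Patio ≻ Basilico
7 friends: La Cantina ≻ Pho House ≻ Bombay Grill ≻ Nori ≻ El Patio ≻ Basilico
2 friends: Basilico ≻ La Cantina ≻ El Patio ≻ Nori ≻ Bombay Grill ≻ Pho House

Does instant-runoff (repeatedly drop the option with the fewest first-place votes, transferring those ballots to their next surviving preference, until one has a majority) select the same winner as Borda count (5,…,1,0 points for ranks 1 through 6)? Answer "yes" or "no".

Instant-runoff — R1 Nori 0, El Patio 7, Bombay Grill 0, La Cantina 12, Basilico 2, Pho House 0 (La Cantina winner). Winner: La Cantina.
Borda — scores: Nori 52, El Patio 57, Bombay Grill 27, La Cantina 82, Basilico 29, Pho House 68. Winner: La Cantina.
The two methods agree.

yes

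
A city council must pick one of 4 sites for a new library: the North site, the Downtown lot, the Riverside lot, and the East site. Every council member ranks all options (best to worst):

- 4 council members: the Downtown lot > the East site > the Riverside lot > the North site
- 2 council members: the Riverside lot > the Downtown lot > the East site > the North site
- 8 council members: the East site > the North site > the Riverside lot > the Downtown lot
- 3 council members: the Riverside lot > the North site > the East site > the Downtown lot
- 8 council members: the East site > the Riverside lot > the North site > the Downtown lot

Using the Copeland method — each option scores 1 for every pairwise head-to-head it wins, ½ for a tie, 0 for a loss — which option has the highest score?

the North site: beats the Downtown lot; loses to the Riverside lot and the East site → score 1.
the Downtown lot: loses to the North site, the Riverside lot, and the East site → score 0.
the Riverside lot: beats the North site and the Downtown lot; loses to the East site → score 2.
the East site: beats the North site, the Downtown lot, and the Riverside lot → score 3.
the East site has the best pairwise record.

the East site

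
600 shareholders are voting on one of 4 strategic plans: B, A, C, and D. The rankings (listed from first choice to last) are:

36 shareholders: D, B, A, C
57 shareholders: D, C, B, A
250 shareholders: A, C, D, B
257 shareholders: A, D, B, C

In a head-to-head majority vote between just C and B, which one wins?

C

Voters preferring C to B: 307; preferring B to C: 293.
C wins the head-to-head.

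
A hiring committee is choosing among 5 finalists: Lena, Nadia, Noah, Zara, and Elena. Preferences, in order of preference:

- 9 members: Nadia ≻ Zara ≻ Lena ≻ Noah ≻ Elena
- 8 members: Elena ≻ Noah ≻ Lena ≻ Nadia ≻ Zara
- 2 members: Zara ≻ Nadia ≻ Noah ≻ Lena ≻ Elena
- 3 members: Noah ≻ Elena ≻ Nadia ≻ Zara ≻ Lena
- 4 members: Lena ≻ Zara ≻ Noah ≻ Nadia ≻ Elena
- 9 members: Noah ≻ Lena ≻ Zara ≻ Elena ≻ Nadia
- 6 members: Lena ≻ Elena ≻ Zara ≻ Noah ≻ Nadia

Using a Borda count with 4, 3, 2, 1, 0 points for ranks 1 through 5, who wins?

Lena: 9·2 + 8·2 + 2·1 + 3·0 + 4·4 + 9·3 + 6·4 = 103
Nadia: 9·4 + 8·1 + 2·3 + 3·2 + 4·1 + 9·0 + 6·0 = 60
Noah: 9·1 + 8·3 + 2·2 + 3·4 + 4·2 + 9·4 + 6·1 = 99
Zara: 9·3 + 8·0 + 2·4 + 3·1 + 4·3 + 9·2 + 6·2 = 80
Elena: 9·0 + 8·4 + 2·0 + 3·3 + 4·0 + 9·1 + 6·3 = 68
Lena has the highest Borda score (103).

Lena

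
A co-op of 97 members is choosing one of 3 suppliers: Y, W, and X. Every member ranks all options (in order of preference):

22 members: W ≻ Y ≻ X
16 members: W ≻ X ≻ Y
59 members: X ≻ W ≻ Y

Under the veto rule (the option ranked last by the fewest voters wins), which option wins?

W

Last-place votes: Y 75, W 0, X 22.
W is ranked last by the fewest voters, so W wins.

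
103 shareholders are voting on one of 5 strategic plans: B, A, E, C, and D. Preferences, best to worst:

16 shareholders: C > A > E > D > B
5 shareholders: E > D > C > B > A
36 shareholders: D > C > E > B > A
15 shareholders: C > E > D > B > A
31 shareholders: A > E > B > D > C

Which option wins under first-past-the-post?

First-place votes: B 0, A 31, E 5, C 31, D 36.
D has the most first-place votes.

D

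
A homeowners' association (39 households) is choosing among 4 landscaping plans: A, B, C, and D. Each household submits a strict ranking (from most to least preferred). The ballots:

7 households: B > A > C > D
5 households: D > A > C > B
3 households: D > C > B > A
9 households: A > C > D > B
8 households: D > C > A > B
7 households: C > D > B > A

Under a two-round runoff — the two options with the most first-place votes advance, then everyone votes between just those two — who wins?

Round 1 first-place votes: A 9, B 7, C 7, D 16.
D and A advance.
Runoff: D is preferred to A by 23 voters; A by 16.
D wins the runoff.

D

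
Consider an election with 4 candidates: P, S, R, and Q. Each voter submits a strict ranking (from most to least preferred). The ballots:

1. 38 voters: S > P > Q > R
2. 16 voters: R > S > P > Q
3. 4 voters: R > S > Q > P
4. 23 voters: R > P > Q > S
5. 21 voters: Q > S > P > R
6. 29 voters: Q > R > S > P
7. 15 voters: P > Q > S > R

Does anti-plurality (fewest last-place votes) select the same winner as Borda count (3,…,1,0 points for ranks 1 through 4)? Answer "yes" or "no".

Anti-plurality — last-place votes: P 33, S 23, R 74, Q 16. Winner: Q.
Borda — scores: P 204, S 240, R 187, Q 245. Winner: Q.
The two methods agree.

yes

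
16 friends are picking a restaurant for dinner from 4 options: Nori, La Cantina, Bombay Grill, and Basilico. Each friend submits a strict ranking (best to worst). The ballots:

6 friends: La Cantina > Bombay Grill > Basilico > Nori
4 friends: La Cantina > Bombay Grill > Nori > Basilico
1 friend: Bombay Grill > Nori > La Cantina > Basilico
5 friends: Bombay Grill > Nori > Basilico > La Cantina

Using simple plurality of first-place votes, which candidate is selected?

La Cantina

First-place votes: Nori 0, La Cantina 10, Bombay Grill 6, Basilico 0.
La Cantina has the most first-place votes.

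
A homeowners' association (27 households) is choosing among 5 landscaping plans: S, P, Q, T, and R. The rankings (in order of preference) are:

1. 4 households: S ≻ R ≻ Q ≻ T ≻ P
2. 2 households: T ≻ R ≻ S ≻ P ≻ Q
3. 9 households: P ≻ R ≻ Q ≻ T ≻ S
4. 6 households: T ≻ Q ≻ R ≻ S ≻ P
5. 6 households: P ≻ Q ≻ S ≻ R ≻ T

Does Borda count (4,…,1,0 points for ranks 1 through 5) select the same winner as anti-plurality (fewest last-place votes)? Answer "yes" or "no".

yes

Borda — scores: S 38, P 62, Q 62, T 45, R 63. Winner: R.
Anti-plurality — last-place votes: S 9, P 10, Q 2, T 6, R 0. Winner: R.
The two methods agree.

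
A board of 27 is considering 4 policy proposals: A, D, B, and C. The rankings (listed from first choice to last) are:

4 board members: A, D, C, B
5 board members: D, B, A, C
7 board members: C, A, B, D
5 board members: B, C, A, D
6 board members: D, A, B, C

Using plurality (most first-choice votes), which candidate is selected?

First-place votes: A 4, D 11, B 5, C 7.
D has the most first-place votes.

D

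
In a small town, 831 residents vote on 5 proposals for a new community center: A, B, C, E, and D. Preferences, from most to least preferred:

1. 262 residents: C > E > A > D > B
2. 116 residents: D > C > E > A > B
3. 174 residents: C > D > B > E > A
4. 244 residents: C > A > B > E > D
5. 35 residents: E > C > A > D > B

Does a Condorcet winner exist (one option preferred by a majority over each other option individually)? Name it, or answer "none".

C

C vs A: 831–0 for C.
C vs B: 831–0 for C.
C vs E: 796–35 for C.
C vs D: 715–116 for C.
C beats every other option head-to-head.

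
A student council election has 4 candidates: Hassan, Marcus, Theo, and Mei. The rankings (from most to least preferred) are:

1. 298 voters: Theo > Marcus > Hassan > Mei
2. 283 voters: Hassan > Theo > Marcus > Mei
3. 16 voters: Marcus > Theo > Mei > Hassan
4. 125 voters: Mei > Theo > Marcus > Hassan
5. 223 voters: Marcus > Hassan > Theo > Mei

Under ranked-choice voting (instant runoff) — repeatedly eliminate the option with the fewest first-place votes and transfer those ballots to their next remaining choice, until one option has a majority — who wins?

Hassan

Round 1: Hassan 283, Marcus 239, Theo 298, Mei 125. Eliminate Mei.
Round 2: Hassan 283, Marcus 239, Theo 423. Eliminate Marcus.
Round 3: Hassan 506, Theo 439. Hassan has a majority.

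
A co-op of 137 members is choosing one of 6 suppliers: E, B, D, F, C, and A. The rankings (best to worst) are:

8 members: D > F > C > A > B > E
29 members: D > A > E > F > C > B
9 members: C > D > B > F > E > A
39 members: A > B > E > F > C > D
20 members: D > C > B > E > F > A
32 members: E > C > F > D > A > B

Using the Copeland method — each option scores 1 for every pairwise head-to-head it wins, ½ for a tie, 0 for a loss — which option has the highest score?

E: beats D, F, and C; loses to B and A → score 3.
B: beats E; loses to D, F, C, and A → score 1.
D: beats B and A; loses to E, F, and C → score 2.
F: beats B, D, C, and A; loses to E → score 4.
C: beats B, D, and A; loses to E and F → score 3.
A: beats E and B; loses to D, F, and C → score 2.
F has the best pairwise record.

F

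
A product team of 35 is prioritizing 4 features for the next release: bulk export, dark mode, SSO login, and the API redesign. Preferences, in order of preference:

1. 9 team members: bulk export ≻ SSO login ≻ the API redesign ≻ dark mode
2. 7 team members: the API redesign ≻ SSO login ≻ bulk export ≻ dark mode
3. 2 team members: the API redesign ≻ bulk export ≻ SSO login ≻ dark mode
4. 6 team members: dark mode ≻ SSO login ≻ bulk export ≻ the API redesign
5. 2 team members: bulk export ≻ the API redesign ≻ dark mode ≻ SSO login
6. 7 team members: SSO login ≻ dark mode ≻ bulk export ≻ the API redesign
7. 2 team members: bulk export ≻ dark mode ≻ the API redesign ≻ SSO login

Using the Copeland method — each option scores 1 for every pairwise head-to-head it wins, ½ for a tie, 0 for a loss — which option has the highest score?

bulk export: beats dark mode and the API redesign; loses to SSO login → score 2.
dark mode: loses to bulk export, SSO login, and the API redesign → score 0.
SSO login: beats bulk export, dark mode, and the API redesign → score 3.
the API redesign: beats dark mode; loses to bulk export and SSO login → score 1.
SSO login has the best pairwise record.

SSO login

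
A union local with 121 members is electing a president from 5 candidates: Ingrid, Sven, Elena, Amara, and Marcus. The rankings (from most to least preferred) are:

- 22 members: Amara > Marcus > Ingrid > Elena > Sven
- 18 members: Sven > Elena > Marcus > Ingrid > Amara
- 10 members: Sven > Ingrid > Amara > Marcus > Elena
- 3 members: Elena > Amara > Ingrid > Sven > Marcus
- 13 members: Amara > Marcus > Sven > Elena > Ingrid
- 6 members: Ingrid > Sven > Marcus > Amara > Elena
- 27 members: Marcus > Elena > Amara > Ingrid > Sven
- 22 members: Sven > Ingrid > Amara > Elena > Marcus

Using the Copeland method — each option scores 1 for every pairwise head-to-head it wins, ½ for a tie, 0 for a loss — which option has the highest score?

Ingrid: loses to Sven, Elena, Amara, and Marcus → score 0.
Sven: beats Ingrid and Elena; loses to Amara and Marcus → score 2.
Elena: beats Ingrid; loses to Sven, Amara, and Marcus → score 1.
Amara: beats Ingrid, Sven, Elena, and Marcus → score 4.
Marcus: beats Ingrid, Sven, and Elena; loses to Amara → score 3.
Amara has the best pairwise record.

Amara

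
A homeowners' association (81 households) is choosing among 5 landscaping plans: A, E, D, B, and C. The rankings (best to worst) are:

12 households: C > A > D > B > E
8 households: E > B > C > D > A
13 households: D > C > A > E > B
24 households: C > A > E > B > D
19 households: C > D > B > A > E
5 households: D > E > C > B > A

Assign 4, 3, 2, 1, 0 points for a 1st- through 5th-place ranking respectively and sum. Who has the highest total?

C

A: 12·3 + 8·0 + 13·2 + 24·3 + 19·1 + 5·0 = 153
E: 12·0 + 8·4 + 13·1 + 24·2 + 19·0 + 5·3 = 108
D: 12·2 + 8·1 + 13·4 + 24·0 + 19·3 + 5·4 = 161
B: 12·1 + 8·3 + 13·0 + 24·1 + 19·2 + 5·1 = 103
C: 12·4 + 8·2 + 13·3 + 24·4 + 19·4 + 5·2 = 285
C has the highest Borda score (285).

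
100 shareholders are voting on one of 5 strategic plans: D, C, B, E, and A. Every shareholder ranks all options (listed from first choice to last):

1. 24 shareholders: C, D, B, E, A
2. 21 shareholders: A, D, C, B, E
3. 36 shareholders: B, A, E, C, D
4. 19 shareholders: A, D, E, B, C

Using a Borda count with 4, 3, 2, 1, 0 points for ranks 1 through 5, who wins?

D: 24·3 + 21·3 + 36·0 + 19·3 = 192
C: 24·4 + 21·2 + 36·1 + 19·0 = 174
B: 24·2 + 21·1 + 36·4 + 19·1 = 232
E: 24·1 + 21·0 + 36·2 + 19·2 = 134
A: 24·0 + 21·4 + 36·3 + 19·4 = 268
A has the highest Borda score (268).

A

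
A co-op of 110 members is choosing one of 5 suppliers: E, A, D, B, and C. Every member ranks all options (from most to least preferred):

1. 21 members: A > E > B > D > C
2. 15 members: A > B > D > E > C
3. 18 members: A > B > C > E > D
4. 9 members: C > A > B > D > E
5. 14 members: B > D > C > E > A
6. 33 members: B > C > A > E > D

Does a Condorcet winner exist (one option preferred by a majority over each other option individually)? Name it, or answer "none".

none

Checking pairwise contests:
A beats E 96–14.
C beats A 56–54.
E beats D 72–38.
A beats B 63–47.
B beats C 101–9.
Every option loses at least one head-to-head, so there is no Condorcet winner.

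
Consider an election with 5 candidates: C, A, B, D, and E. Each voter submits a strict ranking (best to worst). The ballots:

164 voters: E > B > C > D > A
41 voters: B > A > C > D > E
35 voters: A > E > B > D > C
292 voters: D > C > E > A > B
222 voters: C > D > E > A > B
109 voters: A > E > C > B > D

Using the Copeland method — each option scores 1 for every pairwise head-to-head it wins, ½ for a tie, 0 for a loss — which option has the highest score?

C

C: beats A, B, D, and E → score 4.
A: beats B; loses to C, D, and E → score 1.
B: loses to C, A, D, and E → score 0.
D: beats A, B, and E; loses to C → score 3.
E: beats A and B; loses to C and D → score 2.
C has the best pairwise record.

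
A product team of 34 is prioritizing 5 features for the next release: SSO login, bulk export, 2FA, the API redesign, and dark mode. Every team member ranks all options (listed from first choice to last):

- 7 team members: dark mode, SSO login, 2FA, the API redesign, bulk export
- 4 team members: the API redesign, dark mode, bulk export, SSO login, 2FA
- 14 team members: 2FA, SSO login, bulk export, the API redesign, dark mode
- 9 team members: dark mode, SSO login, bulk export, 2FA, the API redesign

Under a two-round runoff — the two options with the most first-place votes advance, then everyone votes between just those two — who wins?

Round 1 first-place votes: SSO login 0, bulk export 0, 2FA 14, the API redesign 4, dark mode 16.
dark mode and 2FA advance.
Runoff: dark mode is preferred to 2FA by 20 voters; 2FA by 14.
dark mode wins the runoff.

dark mode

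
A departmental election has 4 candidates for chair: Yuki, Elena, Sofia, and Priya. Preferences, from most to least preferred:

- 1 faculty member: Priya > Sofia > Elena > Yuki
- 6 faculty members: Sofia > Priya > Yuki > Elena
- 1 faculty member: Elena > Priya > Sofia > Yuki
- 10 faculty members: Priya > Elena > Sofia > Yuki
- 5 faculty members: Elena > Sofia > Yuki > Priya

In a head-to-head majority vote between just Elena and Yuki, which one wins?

Elena

Voters preferring Elena to Yuki: 17; preferring Yuki to Elena: 6.
Elena wins the head-to-head.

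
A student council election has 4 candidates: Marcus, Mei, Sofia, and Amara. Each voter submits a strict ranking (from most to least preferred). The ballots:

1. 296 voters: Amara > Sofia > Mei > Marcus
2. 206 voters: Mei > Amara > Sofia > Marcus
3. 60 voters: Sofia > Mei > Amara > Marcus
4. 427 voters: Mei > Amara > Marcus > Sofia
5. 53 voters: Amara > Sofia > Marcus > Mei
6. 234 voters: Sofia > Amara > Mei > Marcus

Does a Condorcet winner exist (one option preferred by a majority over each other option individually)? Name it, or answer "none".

Checking pairwise contests:
Mei beats Marcus 1223–53.
Sofia beats Mei 643–633.
Amara beats Sofia 982–294.
Mei beats Amara 693–583.
Every option loses at least one head-to-head, so there is no Condorcet winner.

none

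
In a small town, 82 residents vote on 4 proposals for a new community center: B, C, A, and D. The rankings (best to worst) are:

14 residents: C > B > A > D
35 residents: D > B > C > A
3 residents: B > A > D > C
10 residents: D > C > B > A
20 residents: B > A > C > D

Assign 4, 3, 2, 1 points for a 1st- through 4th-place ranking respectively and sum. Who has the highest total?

B

B: 14·3 + 35·3 + 3·4 + 10·2 + 20·4 = 259
C: 14·4 + 35·2 + 3·1 + 10·3 + 20·2 = 199
A: 14·2 + 35·1 + 3·3 + 10·1 + 20·3 = 142
D: 14·1 + 35·4 + 3·2 + 10·4 + 20·1 = 220
B has the highest Borda score (259).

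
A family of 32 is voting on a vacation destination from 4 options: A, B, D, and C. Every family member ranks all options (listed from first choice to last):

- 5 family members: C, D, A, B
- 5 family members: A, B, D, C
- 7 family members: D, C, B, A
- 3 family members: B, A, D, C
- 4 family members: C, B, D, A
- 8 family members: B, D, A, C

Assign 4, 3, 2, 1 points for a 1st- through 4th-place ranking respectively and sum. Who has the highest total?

A: 5·2 + 5·4 + 7·1 + 3·3 + 4·1 + 8·2 = 66
B: 5·1 + 5·3 + 7·2 + 3·4 + 4·3 + 8·4 = 90
D: 5·3 + 5·2 + 7·4 + 3·2 + 4·2 + 8·3 = 91
C: 5·4 + 5·1 + 7·3 + 3·1 + 4·4 + 8·1 = 73
D has the highest Borda score (91).

D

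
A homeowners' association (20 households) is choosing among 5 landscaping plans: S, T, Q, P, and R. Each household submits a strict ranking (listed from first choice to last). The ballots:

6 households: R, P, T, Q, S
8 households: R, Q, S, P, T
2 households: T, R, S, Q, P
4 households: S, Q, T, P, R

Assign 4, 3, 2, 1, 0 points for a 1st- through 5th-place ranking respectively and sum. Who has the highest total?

S: 6·0 + 8·2 + 2·2 + 4·4 = 36
T: 6·2 + 8·0 + 2·4 + 4·2 = 28
Q: 6·1 + 8·3 + 2·1 + 4·3 = 44
P: 6·3 + 8·1 + 2·0 + 4·1 = 30
R: 6·4 + 8·4 + 2·3 + 4·0 = 62
R has the highest Borda score (62).

R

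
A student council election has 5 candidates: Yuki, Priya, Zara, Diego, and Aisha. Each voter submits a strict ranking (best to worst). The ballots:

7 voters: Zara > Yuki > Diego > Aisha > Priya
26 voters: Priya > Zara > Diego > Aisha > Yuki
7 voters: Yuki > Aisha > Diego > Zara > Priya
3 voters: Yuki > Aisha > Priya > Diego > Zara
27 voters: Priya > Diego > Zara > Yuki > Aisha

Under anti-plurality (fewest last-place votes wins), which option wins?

Diego

Last-place votes: Yuki 26, Priya 14, Zara 3, Diego 0, Aisha 27.
Diego is ranked last by the fewest voters, so Diego wins.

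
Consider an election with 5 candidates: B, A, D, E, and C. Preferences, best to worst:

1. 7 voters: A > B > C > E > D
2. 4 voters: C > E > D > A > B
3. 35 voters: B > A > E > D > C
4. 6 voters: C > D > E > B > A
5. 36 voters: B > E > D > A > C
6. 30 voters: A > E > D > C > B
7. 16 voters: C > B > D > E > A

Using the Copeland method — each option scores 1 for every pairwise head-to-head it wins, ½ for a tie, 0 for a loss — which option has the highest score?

B

B: beats A, D, E, and C → score 4.
A: beats D, E, and C; loses to B → score 3.
D: beats C; loses to B, A, and E → score 1.
E: beats D and C; loses to B and A → score 2.
C: loses to B, A, D, and E → score 0.
B has the best pairwise record.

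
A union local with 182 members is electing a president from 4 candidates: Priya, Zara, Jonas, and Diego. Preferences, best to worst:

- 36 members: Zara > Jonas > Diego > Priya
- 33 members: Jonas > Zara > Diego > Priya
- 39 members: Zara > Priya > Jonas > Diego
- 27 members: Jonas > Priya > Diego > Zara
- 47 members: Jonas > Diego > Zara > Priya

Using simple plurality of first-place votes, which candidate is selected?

First-place votes: Priya 0, Zara 75, Jonas 107, Diego 0.
Jonas has the most first-place votes.

Jonas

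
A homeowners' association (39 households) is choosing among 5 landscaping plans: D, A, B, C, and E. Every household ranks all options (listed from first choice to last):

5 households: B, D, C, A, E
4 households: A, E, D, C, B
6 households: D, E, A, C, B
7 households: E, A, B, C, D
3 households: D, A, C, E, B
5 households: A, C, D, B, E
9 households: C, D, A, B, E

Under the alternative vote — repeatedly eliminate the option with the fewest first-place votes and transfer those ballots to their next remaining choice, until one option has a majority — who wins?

Round 1: D 9, A 9, B 5, C 9, E 7. Eliminate B.
Round 2: D 14, A 9, C 9, E 7. Eliminate E.
Round 3: D 14, A 16, C 9. Eliminate C.
Round 4: D 23, A 16. D has a majority.

D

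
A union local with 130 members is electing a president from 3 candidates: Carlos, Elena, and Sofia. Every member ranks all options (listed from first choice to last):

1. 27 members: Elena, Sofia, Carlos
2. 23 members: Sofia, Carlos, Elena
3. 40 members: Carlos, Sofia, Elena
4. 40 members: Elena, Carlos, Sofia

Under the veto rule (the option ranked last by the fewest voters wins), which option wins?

Last-place votes: Carlos 27, Elena 63, Sofia 40.
Carlos is ranked last by the fewest voters, so Carlos wins.

Carlos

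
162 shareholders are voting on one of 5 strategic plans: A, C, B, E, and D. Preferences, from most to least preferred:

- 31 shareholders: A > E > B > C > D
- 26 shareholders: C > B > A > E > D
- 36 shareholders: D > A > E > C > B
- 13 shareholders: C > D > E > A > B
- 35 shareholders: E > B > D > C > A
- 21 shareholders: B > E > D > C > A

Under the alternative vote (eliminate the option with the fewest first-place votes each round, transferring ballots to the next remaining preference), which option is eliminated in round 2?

Round 1: A 31, C 39, B 21, E 35, D 36. Eliminate B.
Round 2: A 31, C 39, E 56, D 36. Eliminate A.

A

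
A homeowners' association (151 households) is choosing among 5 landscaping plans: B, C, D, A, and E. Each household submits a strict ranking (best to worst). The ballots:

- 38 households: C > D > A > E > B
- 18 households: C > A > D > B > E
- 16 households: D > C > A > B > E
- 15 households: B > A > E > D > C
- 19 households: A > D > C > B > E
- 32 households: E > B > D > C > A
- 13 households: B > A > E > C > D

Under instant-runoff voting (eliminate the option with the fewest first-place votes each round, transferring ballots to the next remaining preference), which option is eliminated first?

D

Round 1: B 28, C 56, D 16, A 19, E 32. Eliminate D.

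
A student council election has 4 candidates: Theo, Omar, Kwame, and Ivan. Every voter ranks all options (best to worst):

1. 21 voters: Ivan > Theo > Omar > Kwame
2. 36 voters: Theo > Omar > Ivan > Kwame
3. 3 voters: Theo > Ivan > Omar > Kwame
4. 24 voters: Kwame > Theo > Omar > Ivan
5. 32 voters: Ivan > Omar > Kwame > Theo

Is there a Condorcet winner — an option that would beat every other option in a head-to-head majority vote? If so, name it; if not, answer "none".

Theo vs Omar: 84–32 for Theo.
Theo vs Kwame: 60–56 for Theo.
Theo vs Ivan: 63–53 for Theo.
Theo beats every other option head-to-head.

Theo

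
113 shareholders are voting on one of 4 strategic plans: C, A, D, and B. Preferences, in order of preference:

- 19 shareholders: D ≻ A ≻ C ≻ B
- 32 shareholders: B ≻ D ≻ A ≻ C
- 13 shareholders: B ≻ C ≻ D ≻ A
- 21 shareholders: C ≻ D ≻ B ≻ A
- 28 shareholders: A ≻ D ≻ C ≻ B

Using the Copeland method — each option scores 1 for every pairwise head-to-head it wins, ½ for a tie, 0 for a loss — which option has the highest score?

D

C: beats B; loses to A and D → score 1.
A: beats C; loses to D and B → score 1.
D: beats C, A, and B → score 3.
B: beats A; loses to C and D → score 1.
D has the best pairwise record.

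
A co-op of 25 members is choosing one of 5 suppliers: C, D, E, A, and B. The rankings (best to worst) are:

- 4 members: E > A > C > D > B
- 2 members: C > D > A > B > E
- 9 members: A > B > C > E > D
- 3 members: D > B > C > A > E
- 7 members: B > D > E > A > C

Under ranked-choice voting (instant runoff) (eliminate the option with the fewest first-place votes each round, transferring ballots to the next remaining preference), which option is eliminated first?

C

Round 1: C 2, D 3, E 4, A 9, B 7. Eliminate C.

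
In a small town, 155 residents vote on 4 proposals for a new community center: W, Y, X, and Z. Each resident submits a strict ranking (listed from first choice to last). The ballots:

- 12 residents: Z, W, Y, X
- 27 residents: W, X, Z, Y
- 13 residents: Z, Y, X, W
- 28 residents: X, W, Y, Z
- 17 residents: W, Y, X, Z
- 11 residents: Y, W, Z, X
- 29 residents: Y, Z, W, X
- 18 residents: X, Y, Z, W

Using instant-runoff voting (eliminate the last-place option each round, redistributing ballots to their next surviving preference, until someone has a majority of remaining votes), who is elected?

Round 1: W 44, Y 40, X 46, Z 25. Eliminate Z.
Round 2: W 56, Y 53, X 46. Eliminate X.
Round 3: W 84, Y 71. W has a majority.

W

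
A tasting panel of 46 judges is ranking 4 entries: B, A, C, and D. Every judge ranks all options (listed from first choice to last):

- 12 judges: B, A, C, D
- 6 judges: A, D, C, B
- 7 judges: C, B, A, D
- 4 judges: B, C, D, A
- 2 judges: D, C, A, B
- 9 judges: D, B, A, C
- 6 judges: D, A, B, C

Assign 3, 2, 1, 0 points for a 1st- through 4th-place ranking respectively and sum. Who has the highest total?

B: 12·3 + 6·0 + 7·2 + 4·3 + 2·0 + 9·2 + 6·1 = 86
A: 12·2 + 6·3 + 7·1 + 4·0 + 2·1 + 9·1 + 6·2 = 72
C: 12·1 + 6·1 + 7·3 + 4·2 + 2·2 + 9·0 + 6·0 = 51
D: 12·0 + 6·2 + 7·0 + 4·1 + 2·3 + 9·3 + 6·3 = 67
B has the highest Borda score (86).

B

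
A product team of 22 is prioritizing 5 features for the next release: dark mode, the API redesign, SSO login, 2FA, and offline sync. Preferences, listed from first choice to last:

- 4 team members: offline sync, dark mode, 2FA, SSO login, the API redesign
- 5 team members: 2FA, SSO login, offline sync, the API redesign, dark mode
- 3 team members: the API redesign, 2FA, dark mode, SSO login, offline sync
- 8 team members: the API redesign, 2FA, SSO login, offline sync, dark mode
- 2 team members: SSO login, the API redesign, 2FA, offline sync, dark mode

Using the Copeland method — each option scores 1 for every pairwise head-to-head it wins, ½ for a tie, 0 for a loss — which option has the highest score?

dark mode: loses to the API redesign, SSO login, 2FA, and offline sync → score 0.
the API redesign: beats dark mode, 2FA, and offline sync; ties SSO login → score 3.5.
SSO login: beats dark mode and offline sync; ties the API redesign; loses to 2FA → score 2.5.
2FA: beats dark mode, SSO login, and offline sync; loses to the API redesign → score 3.
offline sync: beats dark mode; loses to the API redesign, SSO login, and 2FA → score 1.
the API redesign has the best pairwise record.

the API redesign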